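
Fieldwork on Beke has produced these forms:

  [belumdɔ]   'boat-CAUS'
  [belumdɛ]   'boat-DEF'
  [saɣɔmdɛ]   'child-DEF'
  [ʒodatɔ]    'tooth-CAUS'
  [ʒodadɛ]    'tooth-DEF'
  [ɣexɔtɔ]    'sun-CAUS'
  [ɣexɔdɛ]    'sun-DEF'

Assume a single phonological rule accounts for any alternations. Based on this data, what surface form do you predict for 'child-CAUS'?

[saɣɔmdɔ]

The CAUS morpheme has two allomorphs, [-dɔ] and [-tɔ].
The DEF suffix, which begins with [d], is invariant after every stem; so [d] is not altered by any rule here.
So the underlying form is /-tɔ/, and voiceless stops become voiced after a nasal.
After 'child', which ends in a nasal, the suffix surfaces as [-dɔ], giving [saɣɔmdɔ].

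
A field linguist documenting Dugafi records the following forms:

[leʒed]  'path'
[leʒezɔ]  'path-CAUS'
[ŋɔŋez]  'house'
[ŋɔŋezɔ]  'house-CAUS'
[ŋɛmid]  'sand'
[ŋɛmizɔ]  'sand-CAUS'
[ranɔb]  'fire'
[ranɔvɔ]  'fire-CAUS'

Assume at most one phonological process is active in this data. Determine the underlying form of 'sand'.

The root 'sand' surfaces as [ŋɛmid] and [ŋɛmizɔ], with a stem-final [d] ~ [z] alternation.
If /z/ were underlying and a rule turned it into [d] in isolation, 'house' would also alternate; but it has [z] in both [ŋɔŋez] and [ŋɔŋezɔ].
So /d/ is underlying, and a rule of intervocalic spirantization — voiced stops become fricatives between vowels — gives [z].
So 'sand' = /ŋɛmid/.

/ŋɛmid/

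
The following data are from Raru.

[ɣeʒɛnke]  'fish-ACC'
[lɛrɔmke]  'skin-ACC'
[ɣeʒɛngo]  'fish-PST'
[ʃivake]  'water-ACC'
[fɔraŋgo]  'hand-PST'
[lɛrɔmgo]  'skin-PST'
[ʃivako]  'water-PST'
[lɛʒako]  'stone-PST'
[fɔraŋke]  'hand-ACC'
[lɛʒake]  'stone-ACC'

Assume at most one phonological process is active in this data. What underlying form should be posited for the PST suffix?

The PST morpheme has two allomorphs, [-go] and [-ko].
By contrast the ACC suffix keeps its initial [k] throughout — that segment must be underlying.
The PST suffix is therefore /-go/ underlyingly, with post-vocalic devoicing: voiced stops become voiceless after a vowel.

/-go/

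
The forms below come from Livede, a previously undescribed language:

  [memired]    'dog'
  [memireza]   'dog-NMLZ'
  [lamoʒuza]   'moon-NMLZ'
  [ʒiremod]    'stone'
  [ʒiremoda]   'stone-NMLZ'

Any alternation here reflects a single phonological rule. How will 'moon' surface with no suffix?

In [memired] and [memireza] the final segment of 'dog' alternates: [d] ~ [z].
But 'stone' keeps [d] in both environments ([ʒiremod], [ʒiremoda]), so there is no rule changing /d/ to [z] before the NMLZ suffix.
Therefore /z/ is basic and [d] is derived by word-final hardening (voiced fricatives become stops word-finally).
From [lamoʒuza] the stem 'moon' is /lamoʒuz/; word-finally this yields [lamoʒud].

[lamoʒud]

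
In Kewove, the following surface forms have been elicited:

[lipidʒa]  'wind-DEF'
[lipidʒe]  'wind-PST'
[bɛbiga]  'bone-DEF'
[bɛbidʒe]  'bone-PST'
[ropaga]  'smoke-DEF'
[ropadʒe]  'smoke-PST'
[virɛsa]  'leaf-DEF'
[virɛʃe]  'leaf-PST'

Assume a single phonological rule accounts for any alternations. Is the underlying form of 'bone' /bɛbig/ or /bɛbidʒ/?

/bɛbig/

In [bɛbiga] and [bɛbidʒe] the final segment of 'bone' alternates: [g] ~ [dʒ].
If /dʒ/ were underlying and a rule turned it into [g] before the DEF suffix, 'wind' would also alternate; but it has [dʒ] in both [lipidʒa] and [lipidʒe].
The alternation reflects palatalization before a front vowel: /g/ and /s/ become palato-alveolar [dʒ] and [ʃ] before a front vowel. /g/ is underlying.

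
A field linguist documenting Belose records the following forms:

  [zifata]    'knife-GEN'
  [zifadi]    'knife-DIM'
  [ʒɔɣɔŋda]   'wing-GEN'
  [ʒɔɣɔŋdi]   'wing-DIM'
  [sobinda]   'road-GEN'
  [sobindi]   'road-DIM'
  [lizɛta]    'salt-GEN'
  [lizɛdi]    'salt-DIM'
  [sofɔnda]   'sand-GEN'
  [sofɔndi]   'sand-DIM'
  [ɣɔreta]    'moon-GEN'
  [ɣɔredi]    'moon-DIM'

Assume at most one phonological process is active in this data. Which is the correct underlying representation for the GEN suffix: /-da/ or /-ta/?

/-ta/

The GEN morpheme has two allomorphs, [-da] and [-ta].
By contrast the DIM suffix keeps its initial [d] throughout — that segment must be underlying.
So the underlying form is /-ta/, and voiceless stops become voiced after a nasal.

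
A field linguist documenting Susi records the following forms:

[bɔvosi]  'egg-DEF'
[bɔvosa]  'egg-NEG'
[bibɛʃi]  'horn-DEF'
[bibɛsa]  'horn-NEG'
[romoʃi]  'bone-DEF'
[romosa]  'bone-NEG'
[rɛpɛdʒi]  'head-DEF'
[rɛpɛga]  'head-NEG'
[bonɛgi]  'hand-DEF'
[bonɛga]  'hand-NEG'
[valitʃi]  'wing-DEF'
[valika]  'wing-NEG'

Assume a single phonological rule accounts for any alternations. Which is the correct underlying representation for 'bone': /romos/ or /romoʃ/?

/romoʃ/

In [romoʃi] and [romosa] the final segment of 'bone' alternates: [ʃ] ~ [s].
Compare 'egg', with invariant [s] in [bɔvosi] and [bɔvosa]: an analysis with underlying /s/ and a rule producing [ʃ] before the DEF suffix would wrongly predict alternation here too.
So /ʃ/ is underlying, and a rule of depalatalization — palato-alveolar /tʃ/, /dʒ/ and /ʃ/ become [k], [g] and [s] when no front vowel follows — gives [s].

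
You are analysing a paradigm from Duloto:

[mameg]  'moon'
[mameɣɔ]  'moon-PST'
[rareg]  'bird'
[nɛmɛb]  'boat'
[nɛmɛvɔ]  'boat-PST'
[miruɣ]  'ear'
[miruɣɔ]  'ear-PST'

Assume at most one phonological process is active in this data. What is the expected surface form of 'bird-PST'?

The stem for 'moon' ends in [g] in [mameg] but [ɣ] in [mameɣɔ].
But 'ear' keeps [ɣ] in both environments ([miruɣ], [miruɣɔ]), so there is no rule changing /ɣ/ to [g] in isolation.
Therefore /g/ is basic and [ɣ] is derived by intervocalic spirantization (voiced stops become fricatives between vowels).
The one attested form of 'bird', [rareg], shows underlying /rareg/. Applying the same rule between vowels gives [rareɣɔ].

[rareɣɔ]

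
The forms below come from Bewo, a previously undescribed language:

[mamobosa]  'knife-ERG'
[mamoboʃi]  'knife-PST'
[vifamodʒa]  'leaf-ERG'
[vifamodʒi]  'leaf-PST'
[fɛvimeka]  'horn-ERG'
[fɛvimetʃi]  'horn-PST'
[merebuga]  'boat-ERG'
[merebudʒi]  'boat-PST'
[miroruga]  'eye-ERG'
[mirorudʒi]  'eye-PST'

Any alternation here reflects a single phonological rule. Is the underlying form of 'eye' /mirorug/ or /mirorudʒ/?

'eye' shows [g] ~ [dʒ] at the end of the stem ([miroruga] vs [mirorudʒi]).
But 'leaf' keeps [dʒ] in both environments ([vifamodʒa], [vifamodʒi]), so there is no rule changing /dʒ/ to [g] before the ERG suffix.
The underlying segment must be /g/; /k/, /g/ and /s/ become palato-alveolar [tʃ], [dʒ] and [ʃ] before a front vowel, yielding [dʒ] there.

/mirorug/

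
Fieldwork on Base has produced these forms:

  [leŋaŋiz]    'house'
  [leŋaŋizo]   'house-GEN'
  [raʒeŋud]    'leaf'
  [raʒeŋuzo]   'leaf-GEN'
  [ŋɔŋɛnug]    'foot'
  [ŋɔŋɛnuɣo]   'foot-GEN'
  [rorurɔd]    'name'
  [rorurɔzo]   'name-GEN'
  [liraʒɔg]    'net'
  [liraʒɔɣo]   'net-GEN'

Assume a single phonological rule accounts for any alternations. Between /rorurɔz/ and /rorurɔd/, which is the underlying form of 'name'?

In [rorurɔd] and [rorurɔzo] the final segment of 'name' alternates: [d] ~ [z].
But 'house' keeps [z] in both environments ([leŋaŋiz], [leŋaŋizo]), so there is no rule changing /z/ to [d] in isolation.
The underlying segment must be /d/; voiced stops become fricatives between vowels, yielding [z] there.

/rorurɔd/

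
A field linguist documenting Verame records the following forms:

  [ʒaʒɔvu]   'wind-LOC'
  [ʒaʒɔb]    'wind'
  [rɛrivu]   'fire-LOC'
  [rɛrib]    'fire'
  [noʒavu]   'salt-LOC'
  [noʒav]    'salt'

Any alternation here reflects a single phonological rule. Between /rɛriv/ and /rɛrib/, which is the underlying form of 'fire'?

/rɛrib/

In [rɛrivu] and [rɛrib] the final segment of 'fire' alternates: [v] ~ [b].
But 'salt' keeps [v] in both environments ([noʒavu], [noʒav]), so there is no rule changing /v/ to [b] in isolation.
The underlying segment must be /b/; voiced stops become fricatives between vowels, yielding [v] there.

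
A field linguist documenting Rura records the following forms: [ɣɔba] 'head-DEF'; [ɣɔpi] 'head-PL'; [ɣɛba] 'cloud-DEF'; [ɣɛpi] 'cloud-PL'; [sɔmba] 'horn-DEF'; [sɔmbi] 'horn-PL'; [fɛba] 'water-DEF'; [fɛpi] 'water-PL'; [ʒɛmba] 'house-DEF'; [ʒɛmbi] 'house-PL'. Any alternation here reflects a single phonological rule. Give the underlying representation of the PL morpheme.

The PL suffix surfaces as [-bi] and [-pi], depending on the final segment of the stem.
The DEF suffix, which begins with [b], is invariant after every stem; so [b] is not altered by any rule here.
So the underlying form is /-pi/, and voiceless stops become voiced after a nasal.

/-pi/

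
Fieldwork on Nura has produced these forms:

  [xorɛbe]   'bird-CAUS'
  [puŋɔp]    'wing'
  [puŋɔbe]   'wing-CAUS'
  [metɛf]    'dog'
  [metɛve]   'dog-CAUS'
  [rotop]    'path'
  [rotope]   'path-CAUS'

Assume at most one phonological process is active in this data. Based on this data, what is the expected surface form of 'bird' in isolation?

In [puŋɔp] and [puŋɔbe] the final segment of 'wing' alternates: [p] ~ [b].
But 'path' keeps [p] in both environments ([rotop], [rotope]), so there is no rule changing /p/ to [b] before the CAUS suffix.
Therefore /b/ is basic and [p] is derived by word-final obstruent devoicing (voiced obstruents become voiceless word-finally).
The one attested form of 'bird', [xorɛbe], shows underlying /xorɛb/. Applying the same rule word-finally gives [xorɛp].

[xorɛp]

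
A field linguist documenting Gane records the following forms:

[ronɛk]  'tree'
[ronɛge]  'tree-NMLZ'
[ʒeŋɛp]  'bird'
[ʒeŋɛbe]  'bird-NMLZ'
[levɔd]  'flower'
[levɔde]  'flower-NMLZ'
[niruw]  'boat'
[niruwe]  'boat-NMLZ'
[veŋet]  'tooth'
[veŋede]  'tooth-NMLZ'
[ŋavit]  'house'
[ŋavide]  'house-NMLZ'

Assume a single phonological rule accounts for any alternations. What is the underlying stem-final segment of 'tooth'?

In [veŋet] and [veŋede] the final segment of 'tooth' alternates: [t] ~ [d].
The stem 'flower' ([levɔd], [levɔde]) shows [d] unchanged in both environments, so [d] cannot be basic with [t] derived in isolation.
So /t/ is underlying, and a rule of intervocalic voicing — voiceless stops become voiced between vowels — gives [d].

/t/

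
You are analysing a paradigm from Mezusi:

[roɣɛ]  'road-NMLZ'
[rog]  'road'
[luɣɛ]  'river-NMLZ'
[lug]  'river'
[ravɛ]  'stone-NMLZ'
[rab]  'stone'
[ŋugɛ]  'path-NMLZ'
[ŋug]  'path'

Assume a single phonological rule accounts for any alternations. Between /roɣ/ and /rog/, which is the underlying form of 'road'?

/roɣ/

In [roɣɛ] and [rog] the final segment of 'road' alternates: [ɣ] ~ [g].
But 'path' keeps [g] in both environments ([ŋugɛ], [ŋug]), so there is no rule changing /g/ to [ɣ] before the NMLZ suffix.
Therefore /ɣ/ is basic and [g] is derived by word-final hardening (voiced fricatives become stops word-finally).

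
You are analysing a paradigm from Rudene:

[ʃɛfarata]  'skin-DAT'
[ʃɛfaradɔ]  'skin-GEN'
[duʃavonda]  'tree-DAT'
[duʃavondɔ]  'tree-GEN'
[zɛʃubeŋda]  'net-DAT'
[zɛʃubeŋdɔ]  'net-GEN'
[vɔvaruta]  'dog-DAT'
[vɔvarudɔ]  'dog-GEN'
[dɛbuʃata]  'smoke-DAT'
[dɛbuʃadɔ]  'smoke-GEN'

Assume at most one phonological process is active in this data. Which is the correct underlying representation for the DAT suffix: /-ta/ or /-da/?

/-ta/

The DAT morpheme has two allomorphs, [-da] and [-ta].
By contrast the GEN suffix keeps its initial [d] throughout — that segment must be underlying.
The DAT suffix is therefore /-ta/ underlyingly, with post-nasal voicing: voiceless stops become voiced after a nasal.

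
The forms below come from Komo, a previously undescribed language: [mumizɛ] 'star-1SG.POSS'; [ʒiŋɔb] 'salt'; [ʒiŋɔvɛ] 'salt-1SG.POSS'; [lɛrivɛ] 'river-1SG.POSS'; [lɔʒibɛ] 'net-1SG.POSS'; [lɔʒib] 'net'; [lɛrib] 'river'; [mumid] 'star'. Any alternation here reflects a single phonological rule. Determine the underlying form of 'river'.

/lɛriv/

The stem for 'river' ends in [v] in [lɛrivɛ] but [b] in [lɛrib].
But 'net' keeps [b] in both environments ([lɔʒibɛ], [lɔʒib]), so there is no rule changing /b/ to [v] before the 1SG.POSS suffix.
Therefore /v/ is basic and [b] is derived by word-final hardening (voiced fricatives become stops word-finally).
The underlying form of 'river' is therefore /lɛriv/.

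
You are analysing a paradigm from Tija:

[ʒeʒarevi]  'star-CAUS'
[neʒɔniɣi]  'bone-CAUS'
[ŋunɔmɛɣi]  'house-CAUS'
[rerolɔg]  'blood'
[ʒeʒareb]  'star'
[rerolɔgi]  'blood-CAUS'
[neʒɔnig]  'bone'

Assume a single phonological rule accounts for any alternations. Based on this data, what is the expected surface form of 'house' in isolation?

The stem for 'bone' ends in [g] in [neʒɔnig] but [ɣ] in [neʒɔniɣi].
If /g/ were underlying and a rule turned it into [ɣ] before the CAUS suffix, 'blood' would also alternate; but it has [g] in both [rerolɔg] and [rerolɔgi].
Therefore /ɣ/ is basic and [g] is derived by word-final hardening (voiced fricatives become stops word-finally).
From [ŋunɔmɛɣi] the stem 'house' is /ŋunɔmɛɣ/; word-finally this yields [ŋunɔmɛg].

[ŋunɔmɛg]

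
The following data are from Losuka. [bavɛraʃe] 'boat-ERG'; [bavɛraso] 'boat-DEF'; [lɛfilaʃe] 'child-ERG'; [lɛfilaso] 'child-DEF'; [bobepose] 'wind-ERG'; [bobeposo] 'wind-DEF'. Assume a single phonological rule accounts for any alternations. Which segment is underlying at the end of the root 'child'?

/ʃ/

The stem for 'child' ends in [ʃ] in [lɛfilaʃe] but [s] in [lɛfilaso].
The stem 'wind' ([bobepose], [bobeposo]) shows [s] unchanged in both environments, so [s] cannot be basic with [ʃ] derived before the ERG suffix.
The alternation reflects depalatalization: palato-alveolar /ʃ/ becomes [s] when no front vowel follows. /ʃ/ is underlying.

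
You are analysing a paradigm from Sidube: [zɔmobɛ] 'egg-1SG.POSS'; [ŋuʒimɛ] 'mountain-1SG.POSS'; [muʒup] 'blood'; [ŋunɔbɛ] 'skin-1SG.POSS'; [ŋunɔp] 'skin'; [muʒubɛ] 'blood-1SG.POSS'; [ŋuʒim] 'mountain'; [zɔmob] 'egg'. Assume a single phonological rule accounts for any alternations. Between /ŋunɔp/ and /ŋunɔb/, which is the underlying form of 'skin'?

/ŋunɔp/

In [ŋunɔp] and [ŋunɔbɛ] the final segment of 'skin' alternates: [p] ~ [b].
The stem 'egg' ([zɔmob], [zɔmobɛ]) shows [b] unchanged in both environments, so [b] cannot be basic with [p] derived in isolation.
So /p/ is underlying, and a rule of intervocalic voicing — voiceless stops become voiced between vowels — gives [b].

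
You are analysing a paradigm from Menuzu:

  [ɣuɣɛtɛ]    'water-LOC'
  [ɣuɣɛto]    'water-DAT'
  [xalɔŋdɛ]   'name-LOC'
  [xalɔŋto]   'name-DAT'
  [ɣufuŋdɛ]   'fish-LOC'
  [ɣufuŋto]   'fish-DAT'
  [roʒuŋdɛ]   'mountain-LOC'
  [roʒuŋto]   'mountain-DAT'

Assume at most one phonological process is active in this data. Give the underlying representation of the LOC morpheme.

/-dɛ/

The LOC suffix surfaces as [-dɛ] and [-tɛ], depending on the final segment of the stem.
By contrast the DAT suffix keeps its initial [t] throughout — that segment must be underlying.
The LOC suffix is therefore /-dɛ/ underlyingly, with post-vocalic devoicing: voiced stops become voiceless after a vowel.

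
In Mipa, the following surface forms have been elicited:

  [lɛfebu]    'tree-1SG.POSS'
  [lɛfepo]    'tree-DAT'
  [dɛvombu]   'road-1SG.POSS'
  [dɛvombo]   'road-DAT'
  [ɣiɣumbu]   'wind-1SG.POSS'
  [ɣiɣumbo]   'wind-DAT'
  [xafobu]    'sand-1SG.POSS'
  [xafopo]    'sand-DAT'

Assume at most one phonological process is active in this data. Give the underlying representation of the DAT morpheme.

/-po/

The DAT suffix surfaces as [-bo] and [-po], depending on the final segment of the stem.
The 1SG.POSS suffix, which begins with [b], is invariant after every stem; so [b] is not altered by any rule here.
The DAT suffix is therefore /-po/ underlyingly, with post-nasal voicing: voiceless stops become voiced after a nasal.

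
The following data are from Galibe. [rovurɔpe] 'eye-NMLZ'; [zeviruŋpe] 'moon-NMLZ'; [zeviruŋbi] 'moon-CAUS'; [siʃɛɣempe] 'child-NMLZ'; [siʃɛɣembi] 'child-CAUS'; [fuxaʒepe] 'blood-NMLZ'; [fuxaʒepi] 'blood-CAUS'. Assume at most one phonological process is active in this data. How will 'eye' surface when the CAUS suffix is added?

The CAUS morpheme has two allomorphs, [-bi] and [-pi].
By contrast the NMLZ suffix keeps its initial [p] throughout — that segment must be underlying.
The CAUS suffix is therefore /-bi/ underlyingly, with post-vocalic devoicing: voiced stops become voiceless after a vowel.
After 'eye', which ends in a vowel, the suffix surfaces as [-pi], giving [rovurɔpi].

[rovurɔpi]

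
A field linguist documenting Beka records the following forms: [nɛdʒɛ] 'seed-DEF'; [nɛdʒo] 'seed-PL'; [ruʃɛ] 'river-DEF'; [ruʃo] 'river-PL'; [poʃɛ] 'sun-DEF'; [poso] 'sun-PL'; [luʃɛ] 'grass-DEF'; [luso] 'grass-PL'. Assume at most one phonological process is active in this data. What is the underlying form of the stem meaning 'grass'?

The stem for 'grass' ends in [ʃ] in [luʃɛ] but [s] in [luso].
If /ʃ/ were underlying and a rule turned it into [s] before the PL suffix, 'river' would also alternate; but it has [ʃ] in both [ruʃɛ] and [ruʃo].
The alternation reflects palatalization before a front vowel: /s/ becomes palato-alveolar [ʃ] before a front vowel. /s/ is underlying.

/lus/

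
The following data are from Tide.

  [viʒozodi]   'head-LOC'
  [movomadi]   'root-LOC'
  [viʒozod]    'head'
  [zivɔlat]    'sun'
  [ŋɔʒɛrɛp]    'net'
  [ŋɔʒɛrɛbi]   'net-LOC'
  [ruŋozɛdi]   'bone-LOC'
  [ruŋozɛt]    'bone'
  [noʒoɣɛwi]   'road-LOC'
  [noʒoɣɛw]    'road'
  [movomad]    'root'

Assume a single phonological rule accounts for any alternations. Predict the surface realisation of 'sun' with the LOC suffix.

In [ruŋozɛdi] and [ruŋozɛt] the final segment of 'bone' alternates: [d] ~ [t].
If /d/ were underlying and a rule turned it into [t] in isolation, 'head' would also alternate; but it has [d] in both [viʒozodi] and [viʒozod].
So /t/ is underlying, and a rule of intervocalic voicing — voiceless stops become voiced between vowels — gives [d].
From [zivɔlat] the stem 'sun' is /zivɔlat/; between vowels this yields [zivɔladi].

[zivɔladi]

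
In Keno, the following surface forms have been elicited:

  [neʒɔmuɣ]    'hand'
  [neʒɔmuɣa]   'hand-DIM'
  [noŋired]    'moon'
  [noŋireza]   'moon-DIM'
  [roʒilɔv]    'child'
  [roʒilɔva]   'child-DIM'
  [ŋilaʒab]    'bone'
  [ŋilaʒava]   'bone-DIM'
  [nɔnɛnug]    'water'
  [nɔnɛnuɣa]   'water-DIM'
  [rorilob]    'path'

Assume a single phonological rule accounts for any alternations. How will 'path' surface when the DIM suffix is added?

[rorilova]

In [ŋilaʒab] and [ŋilaʒava] the final segment of 'bone' alternates: [b] ~ [v].
But 'child' keeps [v] in both environments ([roʒilɔv], [roʒilɔva]), so there is no rule changing /v/ to [b] in isolation.
Therefore /b/ is basic and [v] is derived by intervocalic spirantization (voiced stops become fricatives between vowels).
From [rorilob] the stem 'path' is /rorilob/; between vowels this yields [rorilova].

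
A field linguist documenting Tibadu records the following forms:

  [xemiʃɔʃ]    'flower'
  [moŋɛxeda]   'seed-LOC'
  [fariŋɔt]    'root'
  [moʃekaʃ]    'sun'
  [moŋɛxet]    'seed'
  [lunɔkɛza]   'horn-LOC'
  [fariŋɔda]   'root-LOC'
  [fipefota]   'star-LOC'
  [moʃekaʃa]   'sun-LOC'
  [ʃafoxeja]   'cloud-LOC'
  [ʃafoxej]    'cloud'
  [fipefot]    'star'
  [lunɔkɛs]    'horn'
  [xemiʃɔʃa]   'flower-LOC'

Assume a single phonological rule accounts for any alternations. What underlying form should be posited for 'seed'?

/moŋɛxed/

The stem for 'seed' ends in [d] in [moŋɛxeda] but [t] in [moŋɛxet].
If /t/ were underlying and a rule turned it into [d] before the LOC suffix, 'star' would also alternate; but it has [t] in both [fipefota] and [fipefot].
The alternation reflects word-final obstruent devoicing: voiced obstruents become voiceless word-finally. /d/ is underlying.
Hence 'seed' is /moŋɛxed/ underlyingly.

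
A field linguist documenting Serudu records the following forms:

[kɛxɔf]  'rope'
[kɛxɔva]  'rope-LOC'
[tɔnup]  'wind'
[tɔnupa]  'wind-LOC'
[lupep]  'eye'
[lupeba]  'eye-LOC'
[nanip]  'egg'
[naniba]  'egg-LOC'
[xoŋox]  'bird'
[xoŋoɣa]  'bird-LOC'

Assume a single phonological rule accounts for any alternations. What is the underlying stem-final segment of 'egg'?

In [nanip] and [naniba] the final segment of 'egg' alternates: [p] ~ [b].
Compare 'wind', with invariant [p] in [tɔnup] and [tɔnupa]: an analysis with underlying /p/ and a rule producing [b] before the LOC suffix would wrongly predict alternation here too.
The alternation reflects word-final obstruent devoicing: voiced obstruents become voiceless word-finally. /b/ is underlying.

/b/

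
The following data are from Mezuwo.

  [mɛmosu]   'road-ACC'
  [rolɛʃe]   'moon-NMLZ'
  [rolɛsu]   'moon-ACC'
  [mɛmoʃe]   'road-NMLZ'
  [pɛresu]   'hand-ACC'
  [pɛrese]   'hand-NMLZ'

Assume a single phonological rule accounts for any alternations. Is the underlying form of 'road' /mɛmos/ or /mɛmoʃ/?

The stem for 'road' ends in [ʃ] in [mɛmoʃe] but [s] in [mɛmosu].
But 'hand' keeps [s] in both environments ([pɛrese], [pɛresu]), so there is no rule changing /s/ to [ʃ] before the NMLZ suffix.
The underlying segment must be /ʃ/; palato-alveolar /ʃ/ becomes [s] when no front vowel follows, yielding [s] there.

/mɛmoʃ/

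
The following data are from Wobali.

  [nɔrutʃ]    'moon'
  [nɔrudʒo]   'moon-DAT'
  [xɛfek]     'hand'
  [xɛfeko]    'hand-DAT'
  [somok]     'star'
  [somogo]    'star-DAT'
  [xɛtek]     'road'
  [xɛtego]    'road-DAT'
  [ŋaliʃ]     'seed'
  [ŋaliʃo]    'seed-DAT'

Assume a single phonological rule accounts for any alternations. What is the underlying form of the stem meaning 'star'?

/somog/

The root 'star' surfaces as [somok] and [somogo], with a stem-final [k] ~ [g] alternation.
The stem 'hand' ([xɛfek], [xɛfeko]) shows [k] unchanged in both environments, so [k] cannot be basic with [g] derived before the DAT suffix.
The underlying segment must be /g/; voiced obstruents become voiceless word-finally, yielding [k] there.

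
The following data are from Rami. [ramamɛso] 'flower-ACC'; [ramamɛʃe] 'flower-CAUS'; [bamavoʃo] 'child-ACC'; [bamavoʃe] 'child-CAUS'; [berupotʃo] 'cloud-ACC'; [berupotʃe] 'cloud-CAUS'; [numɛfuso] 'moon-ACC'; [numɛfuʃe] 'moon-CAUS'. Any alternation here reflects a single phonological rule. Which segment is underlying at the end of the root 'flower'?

/s/

In [ramamɛso] and [ramamɛʃe] the final segment of 'flower' alternates: [s] ~ [ʃ].
But 'child' keeps [ʃ] in both environments ([bamavoʃo], [bamavoʃe]), so there is no rule changing /ʃ/ to [s] before the ACC suffix.
The alternation reflects palatalization before a front vowel: /s/ becomes palato-alveolar [ʃ] before a front vowel. /s/ is underlying.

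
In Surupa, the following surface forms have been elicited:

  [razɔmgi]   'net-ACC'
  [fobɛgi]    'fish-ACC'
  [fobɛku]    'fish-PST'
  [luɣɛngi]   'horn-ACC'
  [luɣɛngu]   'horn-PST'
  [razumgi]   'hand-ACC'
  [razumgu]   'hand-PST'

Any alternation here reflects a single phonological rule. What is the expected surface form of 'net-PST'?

[razɔmgu]

The PST suffix surfaces as [-gu] and [-ku], depending on the final segment of the stem.
The ACC suffix, which begins with [g], is invariant after every stem; so [g] is not altered by any rule here.
So the underlying form is /-ku/, and voiceless stops become voiced after a nasal.
After 'net', which ends in a nasal, the suffix surfaces as [-gu], giving [razɔmgu].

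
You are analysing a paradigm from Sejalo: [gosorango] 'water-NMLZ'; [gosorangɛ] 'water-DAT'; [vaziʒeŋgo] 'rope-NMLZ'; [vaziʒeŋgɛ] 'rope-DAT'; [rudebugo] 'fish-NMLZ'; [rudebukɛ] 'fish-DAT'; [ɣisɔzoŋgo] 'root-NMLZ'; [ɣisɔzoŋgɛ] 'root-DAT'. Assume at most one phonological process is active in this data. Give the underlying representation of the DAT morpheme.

The DAT suffix surfaces as [-gɛ] and [-kɛ], depending on the final segment of the stem.
By contrast the NMLZ suffix keeps its initial [g] throughout — that segment must be underlying.
So the underlying form is /-kɛ/, and voiceless stops become voiced after a nasal.

/-kɛ/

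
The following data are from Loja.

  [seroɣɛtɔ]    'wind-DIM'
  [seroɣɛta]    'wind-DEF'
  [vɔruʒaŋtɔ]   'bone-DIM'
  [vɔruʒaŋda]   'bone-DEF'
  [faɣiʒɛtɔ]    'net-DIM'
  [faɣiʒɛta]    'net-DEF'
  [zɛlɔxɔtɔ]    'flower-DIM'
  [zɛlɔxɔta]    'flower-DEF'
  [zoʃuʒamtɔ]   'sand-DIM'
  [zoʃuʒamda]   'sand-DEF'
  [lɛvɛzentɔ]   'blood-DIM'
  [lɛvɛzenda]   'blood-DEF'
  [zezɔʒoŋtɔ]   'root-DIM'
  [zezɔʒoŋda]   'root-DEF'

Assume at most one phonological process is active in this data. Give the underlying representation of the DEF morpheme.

/-da/

The DEF suffix surfaces as [-da] and [-ta], depending on the final segment of the stem.
By contrast the DIM suffix keeps its initial [t] throughout — that segment must be underlying.
The DEF suffix is therefore /-da/ underlyingly, with post-vocalic devoicing: voiced stops become voiceless after a vowel.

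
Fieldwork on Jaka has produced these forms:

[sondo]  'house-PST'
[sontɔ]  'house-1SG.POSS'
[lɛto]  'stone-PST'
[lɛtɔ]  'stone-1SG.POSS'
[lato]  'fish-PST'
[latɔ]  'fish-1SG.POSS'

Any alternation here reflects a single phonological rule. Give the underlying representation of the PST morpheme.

/-do/

The PST morpheme has two allomorphs, [-do] and [-to].
The 1SG.POSS suffix, which begins with [t], is invariant after every stem; so [t] is not altered by any rule here.
So the underlying form is /-do/, and voiced stops become voiceless after a vowel.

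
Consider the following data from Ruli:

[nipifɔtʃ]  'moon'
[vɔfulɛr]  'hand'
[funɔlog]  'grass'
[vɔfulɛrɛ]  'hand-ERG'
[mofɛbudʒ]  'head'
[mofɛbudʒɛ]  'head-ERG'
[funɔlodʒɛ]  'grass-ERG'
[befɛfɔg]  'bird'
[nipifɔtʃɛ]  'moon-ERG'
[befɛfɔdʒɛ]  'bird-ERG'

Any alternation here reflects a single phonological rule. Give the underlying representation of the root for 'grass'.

In [funɔlog] and [funɔlodʒɛ] the final segment of 'grass' alternates: [g] ~ [dʒ].
If /dʒ/ were underlying and a rule turned it into [g] in isolation, 'head' would also alternate; but it has [dʒ] in both [mofɛbudʒ] and [mofɛbudʒɛ].
The underlying segment must be /g/; /g/ becomes palato-alveolar [dʒ] before a front vowel, yielding [dʒ] there.

/funɔlog/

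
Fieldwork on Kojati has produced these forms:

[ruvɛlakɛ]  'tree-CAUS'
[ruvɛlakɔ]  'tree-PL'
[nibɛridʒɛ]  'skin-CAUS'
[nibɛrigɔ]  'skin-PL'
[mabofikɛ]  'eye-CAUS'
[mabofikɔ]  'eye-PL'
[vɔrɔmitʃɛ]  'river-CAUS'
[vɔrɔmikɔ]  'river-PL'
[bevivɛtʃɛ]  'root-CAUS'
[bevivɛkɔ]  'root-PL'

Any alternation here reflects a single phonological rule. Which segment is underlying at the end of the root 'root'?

The stem for 'root' ends in [tʃ] in [bevivɛtʃɛ] but [k] in [bevivɛkɔ].
If /k/ were underlying and a rule turned it into [tʃ] before the CAUS suffix, 'tree' would also alternate; but it has [k] in both [ruvɛlakɛ] and [ruvɛlakɔ].
Therefore /tʃ/ is basic and [k] is derived by depalatalization (palato-alveolar /tʃ/ and /dʒ/ become [k] and [g] when no front vowel follows).

/tʃ/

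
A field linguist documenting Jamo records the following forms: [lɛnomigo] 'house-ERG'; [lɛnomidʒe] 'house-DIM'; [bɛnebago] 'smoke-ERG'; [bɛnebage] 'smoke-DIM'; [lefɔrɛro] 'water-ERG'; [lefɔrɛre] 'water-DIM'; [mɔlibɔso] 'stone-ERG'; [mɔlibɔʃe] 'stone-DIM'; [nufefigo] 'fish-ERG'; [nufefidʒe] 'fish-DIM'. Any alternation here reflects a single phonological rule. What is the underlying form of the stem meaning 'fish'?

The stem for 'fish' ends in [g] in [nufefigo] but [dʒ] in [nufefidʒe].
Compare 'smoke', with invariant [g] in [bɛnebago] and [bɛnebage]: an analysis with underlying /g/ and a rule producing [dʒ] before the DIM suffix would wrongly predict alternation here too.
Therefore /dʒ/ is basic and [g] is derived by depalatalization (palato-alveolar /dʒ/ and /ʃ/ become [g] and [s] when no front vowel follows).
So 'fish' = /nufefidʒ/.

/nufefidʒ/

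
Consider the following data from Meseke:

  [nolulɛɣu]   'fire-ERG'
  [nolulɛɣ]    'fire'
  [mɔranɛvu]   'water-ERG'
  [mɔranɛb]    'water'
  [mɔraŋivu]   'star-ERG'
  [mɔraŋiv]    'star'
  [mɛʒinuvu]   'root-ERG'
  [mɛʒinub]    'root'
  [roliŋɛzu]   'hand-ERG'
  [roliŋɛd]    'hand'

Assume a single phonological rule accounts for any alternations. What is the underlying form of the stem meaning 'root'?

/mɛʒinub/

The root 'root' surfaces as [mɛʒinuvu] and [mɛʒinub], with a stem-final [v] ~ [b] alternation.
If /v/ were underlying and a rule turned it into [b] in isolation, 'star' would also alternate; but it has [v] in both [mɔraŋivu] and [mɔraŋiv].
The alternation reflects intervocalic spirantization: voiced stops become fricatives between vowels. /b/ is underlying.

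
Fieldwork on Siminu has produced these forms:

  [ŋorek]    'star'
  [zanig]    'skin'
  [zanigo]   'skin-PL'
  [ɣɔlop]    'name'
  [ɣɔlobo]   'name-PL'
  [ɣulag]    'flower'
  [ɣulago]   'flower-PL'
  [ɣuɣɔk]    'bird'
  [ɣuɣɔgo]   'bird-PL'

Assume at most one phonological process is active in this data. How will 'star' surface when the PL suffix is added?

[ŋorego]

The root 'bird' surfaces as [ɣuɣɔk] and [ɣuɣɔgo], with a stem-final [k] ~ [g] alternation.
If /g/ were underlying and a rule turned it into [k] in isolation, 'flower' would also alternate; but it has [g] in both [ɣulag] and [ɣulago].
So /k/ is underlying, and a rule of intervocalic voicing — voiceless stops become voiced between vowels — gives [g].
From [ŋorek] the stem 'star' is /ŋorek/; between vowels this yields [ŋorego].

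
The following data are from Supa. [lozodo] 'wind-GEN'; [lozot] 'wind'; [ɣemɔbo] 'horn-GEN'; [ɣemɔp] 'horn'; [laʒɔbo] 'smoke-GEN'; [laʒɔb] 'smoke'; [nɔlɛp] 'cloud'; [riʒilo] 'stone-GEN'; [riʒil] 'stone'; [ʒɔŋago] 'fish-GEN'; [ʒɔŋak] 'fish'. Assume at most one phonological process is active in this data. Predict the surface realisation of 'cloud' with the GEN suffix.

[nɔlɛbo]

The root 'horn' surfaces as [ɣemɔbo] and [ɣemɔp], with a stem-final [b] ~ [p] alternation.
The stem 'smoke' ([laʒɔbo], [laʒɔb]) shows [b] unchanged in both environments, so [b] cannot be basic with [p] derived in isolation.
The underlying segment must be /p/; voiceless stops become voiced between vowels, yielding [b] there.
From [nɔlɛp] the stem 'cloud' is /nɔlɛp/; between vowels this yields [nɔlɛbo].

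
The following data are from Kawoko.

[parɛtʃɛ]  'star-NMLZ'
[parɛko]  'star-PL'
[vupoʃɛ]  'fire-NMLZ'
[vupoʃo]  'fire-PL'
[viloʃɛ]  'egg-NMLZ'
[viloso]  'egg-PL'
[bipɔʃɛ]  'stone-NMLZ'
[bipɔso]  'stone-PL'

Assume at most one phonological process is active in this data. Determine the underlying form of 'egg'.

In [viloʃɛ] and [viloso] the final segment of 'egg' alternates: [ʃ] ~ [s].
But 'fire' keeps [ʃ] in both environments ([vupoʃɛ], [vupoʃo]), so there is no rule changing /ʃ/ to [s] before the PL suffix.
Therefore /s/ is basic and [ʃ] is derived by palatalization before a front vowel (/k/ and /s/ become palato-alveolar [tʃ] and [ʃ] before a front vowel).

/vilos/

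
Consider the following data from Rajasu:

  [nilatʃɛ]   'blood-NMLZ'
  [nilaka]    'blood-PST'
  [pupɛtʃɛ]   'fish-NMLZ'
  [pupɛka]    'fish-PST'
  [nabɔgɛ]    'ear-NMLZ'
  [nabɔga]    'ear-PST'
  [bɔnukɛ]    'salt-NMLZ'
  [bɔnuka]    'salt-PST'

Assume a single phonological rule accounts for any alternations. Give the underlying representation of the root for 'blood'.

/nilatʃ/

The root 'blood' surfaces as [nilatʃɛ] and [nilaka], with a stem-final [tʃ] ~ [k] alternation.
The stem 'salt' ([bɔnukɛ], [bɔnuka]) shows [k] unchanged in both environments, so [k] cannot be basic with [tʃ] derived before the NMLZ suffix.
Therefore /tʃ/ is basic and [k] is derived by depalatalization (palato-alveolar /tʃ/ becomes [k] when no front vowel follows).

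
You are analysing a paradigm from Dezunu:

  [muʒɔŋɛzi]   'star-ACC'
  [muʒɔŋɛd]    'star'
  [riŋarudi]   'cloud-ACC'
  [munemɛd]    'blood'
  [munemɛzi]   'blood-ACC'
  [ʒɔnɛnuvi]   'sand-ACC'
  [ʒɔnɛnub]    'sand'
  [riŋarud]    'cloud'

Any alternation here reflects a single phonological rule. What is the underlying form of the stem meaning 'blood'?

In [munemɛzi] and [munemɛd] the final segment of 'blood' alternates: [z] ~ [d].
Compare 'cloud', with invariant [d] in [riŋarudi] and [riŋarud]: an analysis with underlying /d/ and a rule producing [z] before the ACC suffix would wrongly predict alternation here too.
So /z/ is underlying, and a rule of word-final hardening — voiced fricatives become stops word-finally — gives [d].
So 'blood' = /munemɛz/.

/munemɛz/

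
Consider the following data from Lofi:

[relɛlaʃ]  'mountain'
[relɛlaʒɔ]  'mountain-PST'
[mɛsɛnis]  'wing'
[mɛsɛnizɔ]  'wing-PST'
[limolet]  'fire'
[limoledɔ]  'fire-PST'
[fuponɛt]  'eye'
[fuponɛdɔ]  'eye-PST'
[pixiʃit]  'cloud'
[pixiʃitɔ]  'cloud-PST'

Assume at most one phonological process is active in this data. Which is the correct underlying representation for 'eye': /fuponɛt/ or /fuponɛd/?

/fuponɛd/

The root 'eye' surfaces as [fuponɛt] and [fuponɛdɔ], with a stem-final [t] ~ [d] alternation.
The stem 'cloud' ([pixiʃit], [pixiʃitɔ]) shows [t] unchanged in both environments, so [t] cannot be basic with [d] derived before the PST suffix.
Therefore /d/ is basic and [t] is derived by word-final obstruent devoicing (voiced obstruents become voiceless word-finally).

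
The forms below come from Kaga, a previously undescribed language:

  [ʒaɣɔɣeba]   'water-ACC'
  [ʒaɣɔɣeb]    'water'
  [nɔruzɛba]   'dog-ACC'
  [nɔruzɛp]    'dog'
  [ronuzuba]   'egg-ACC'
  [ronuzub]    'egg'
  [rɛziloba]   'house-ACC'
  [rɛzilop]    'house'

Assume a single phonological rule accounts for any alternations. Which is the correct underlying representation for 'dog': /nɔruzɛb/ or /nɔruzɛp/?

/nɔruzɛp/

In [nɔruzɛba] and [nɔruzɛp] the final segment of 'dog' alternates: [b] ~ [p].
But 'water' keeps [b] in both environments ([ʒaɣɔɣeba], [ʒaɣɔɣeb]), so there is no rule changing /b/ to [p] in isolation.
The alternation reflects intervocalic voicing: voiceless stops become voiced between vowels. /p/ is underlying.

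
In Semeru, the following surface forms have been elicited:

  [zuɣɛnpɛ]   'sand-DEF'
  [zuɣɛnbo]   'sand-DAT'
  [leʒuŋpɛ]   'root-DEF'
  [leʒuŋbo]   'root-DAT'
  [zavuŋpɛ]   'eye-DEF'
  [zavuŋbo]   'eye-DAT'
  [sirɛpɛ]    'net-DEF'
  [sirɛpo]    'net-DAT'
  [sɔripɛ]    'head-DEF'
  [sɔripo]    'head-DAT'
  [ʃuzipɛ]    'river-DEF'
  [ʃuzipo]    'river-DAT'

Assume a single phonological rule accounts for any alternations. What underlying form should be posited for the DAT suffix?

/-bo/

The DAT morpheme has two allomorphs, [-bo] and [-po].
The DEF suffix, which begins with [p], is invariant after every stem; so [p] is not altered by any rule here.
The DAT suffix is therefore /-bo/ underlyingly, with post-vocalic devoicing: voiced stops become voiceless after a vowel.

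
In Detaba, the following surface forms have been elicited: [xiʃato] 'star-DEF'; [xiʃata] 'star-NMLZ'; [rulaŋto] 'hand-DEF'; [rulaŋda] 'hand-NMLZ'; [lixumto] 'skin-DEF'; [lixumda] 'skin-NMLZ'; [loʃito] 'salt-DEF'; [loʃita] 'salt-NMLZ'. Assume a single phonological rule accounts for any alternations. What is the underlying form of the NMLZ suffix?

The NMLZ suffix surfaces as [-da] and [-ta], depending on the final segment of the stem.
The DEF suffix, which begins with [t], is invariant after every stem; so [t] is not altered by any rule here.
The NMLZ suffix is therefore /-da/ underlyingly, with post-vocalic devoicing: voiced stops become voiceless after a vowel.

/-da/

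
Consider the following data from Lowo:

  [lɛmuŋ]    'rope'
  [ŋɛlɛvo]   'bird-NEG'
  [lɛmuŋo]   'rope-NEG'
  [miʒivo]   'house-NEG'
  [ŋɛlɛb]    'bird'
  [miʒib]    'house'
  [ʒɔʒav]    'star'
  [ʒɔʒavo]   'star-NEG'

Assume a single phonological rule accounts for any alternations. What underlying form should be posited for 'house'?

In [miʒib] and [miʒivo] the final segment of 'house' alternates: [b] ~ [v].
But 'star' keeps [v] in both environments ([ʒɔʒav], [ʒɔʒavo]), so there is no rule changing /v/ to [b] in isolation.
Therefore /b/ is basic and [v] is derived by intervocalic spirantization (voiced stops become fricatives between vowels).
The underlying form of 'house' is therefore /miʒib/.

/miʒib/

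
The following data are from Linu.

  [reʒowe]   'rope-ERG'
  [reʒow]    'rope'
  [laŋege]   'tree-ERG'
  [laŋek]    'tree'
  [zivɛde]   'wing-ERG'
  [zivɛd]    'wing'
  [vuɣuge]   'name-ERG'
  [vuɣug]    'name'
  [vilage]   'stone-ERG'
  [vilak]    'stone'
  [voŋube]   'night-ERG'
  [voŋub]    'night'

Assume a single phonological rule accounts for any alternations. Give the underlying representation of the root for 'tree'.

The root 'tree' surfaces as [laŋege] and [laŋek], with a stem-final [g] ~ [k] alternation.
The stem 'name' ([vuɣuge], [vuɣug]) shows [g] unchanged in both environments, so [g] cannot be basic with [k] derived in isolation.
The underlying segment must be /k/; voiceless stops become voiced between vowels, yielding [g] there.

/laŋek/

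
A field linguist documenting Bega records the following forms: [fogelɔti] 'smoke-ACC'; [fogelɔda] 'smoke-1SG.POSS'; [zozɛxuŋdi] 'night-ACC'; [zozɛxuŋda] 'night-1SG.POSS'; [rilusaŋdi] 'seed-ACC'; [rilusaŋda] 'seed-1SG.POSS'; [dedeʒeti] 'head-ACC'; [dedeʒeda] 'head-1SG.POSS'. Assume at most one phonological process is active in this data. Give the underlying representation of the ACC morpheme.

/-ti/

The ACC suffix surfaces as [-di] and [-ti], depending on the final segment of the stem.
The 1SG.POSS suffix, which begins with [d], is invariant after every stem; so [d] is not altered by any rule here.
The ACC suffix is therefore /-ti/ underlyingly, with post-nasal voicing: voiceless stops become voiced after a nasal.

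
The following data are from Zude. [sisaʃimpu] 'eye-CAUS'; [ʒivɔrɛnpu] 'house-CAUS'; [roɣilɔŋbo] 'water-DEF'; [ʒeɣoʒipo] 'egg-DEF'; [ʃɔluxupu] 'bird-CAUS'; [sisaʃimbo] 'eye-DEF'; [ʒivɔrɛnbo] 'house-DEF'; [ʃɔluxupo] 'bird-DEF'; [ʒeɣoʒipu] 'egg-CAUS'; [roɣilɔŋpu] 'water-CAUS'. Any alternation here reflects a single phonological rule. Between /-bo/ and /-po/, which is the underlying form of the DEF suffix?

/-bo/

The DEF suffix surfaces as [-bo] and [-po], depending on the final segment of the stem.
The CAUS suffix, which begins with [p], is invariant after every stem; so [p] is not altered by any rule here.
The DEF suffix is therefore /-bo/ underlyingly, with post-vocalic devoicing: voiced stops become voiceless after a vowel.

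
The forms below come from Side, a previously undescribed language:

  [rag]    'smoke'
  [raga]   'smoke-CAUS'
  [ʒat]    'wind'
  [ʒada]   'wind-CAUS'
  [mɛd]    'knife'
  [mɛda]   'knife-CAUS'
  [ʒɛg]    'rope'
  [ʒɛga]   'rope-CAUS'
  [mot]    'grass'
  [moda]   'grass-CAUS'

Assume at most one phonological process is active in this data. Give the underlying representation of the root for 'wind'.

/ʒat/

The root 'wind' surfaces as [ʒat] and [ʒada], with a stem-final [t] ~ [d] alternation.
If /d/ were underlying and a rule turned it into [t] in isolation, 'knife' would also alternate; but it has [d] in both [mɛd] and [mɛda].
So /t/ is underlying, and a rule of intervocalic voicing — voiceless stops become voiced between vowels — gives [d].
The underlying form of 'wind' is therefore /ʒat/.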